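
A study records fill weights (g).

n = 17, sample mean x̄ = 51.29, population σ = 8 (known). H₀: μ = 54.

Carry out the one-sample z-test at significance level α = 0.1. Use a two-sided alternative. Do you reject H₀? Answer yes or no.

SE = σ/√n = 8/√17 = 1.9403
z = (x̄−μ₀)/SE = (51.29−54)/1.9403 = -1.3967
p-value (two-sided) = 0.16250
At α=0.1: p ≥ α → fail to reject H₀

reject H₀: no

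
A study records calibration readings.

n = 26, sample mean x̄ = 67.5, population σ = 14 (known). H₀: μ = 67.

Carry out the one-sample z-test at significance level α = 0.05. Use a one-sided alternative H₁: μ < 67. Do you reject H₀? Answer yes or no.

reject H₀: no

SE = σ/√n = 14/√26 = 2.7456
z = (x̄−μ₀)/SE = (67.5−67)/2.7456 = 0.1821
p-value (one-sided, H₁ less) = 0.57225
At α=0.05: p ≥ α → fail to reject H₀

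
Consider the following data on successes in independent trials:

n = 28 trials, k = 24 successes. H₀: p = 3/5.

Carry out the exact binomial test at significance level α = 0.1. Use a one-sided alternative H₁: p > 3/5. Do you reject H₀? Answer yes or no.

reject H₀: yes

Exact binomial: n=28, k=24, p₀=3/5=0.6000
P(X≥24) from Σ C(n,i)·p₀^i·(1−p₀)^(n−i)
p-value (one-sided, H₁ greater) = 0.00319
At α=0.1: p < α → reject H₀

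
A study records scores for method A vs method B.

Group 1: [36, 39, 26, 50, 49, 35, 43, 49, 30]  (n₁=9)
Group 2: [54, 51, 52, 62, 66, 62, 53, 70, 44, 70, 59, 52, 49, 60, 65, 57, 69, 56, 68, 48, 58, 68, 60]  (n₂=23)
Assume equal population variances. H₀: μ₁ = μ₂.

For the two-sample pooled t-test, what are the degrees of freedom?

degrees of freedom = 30

df = n₁ + n₂ − 2 = 9 + 23 − 2 = 30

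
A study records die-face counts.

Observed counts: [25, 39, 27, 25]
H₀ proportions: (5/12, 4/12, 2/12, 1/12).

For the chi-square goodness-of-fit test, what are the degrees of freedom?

df = k − 1 = 4 − 1 = 3

degrees of freedom = 3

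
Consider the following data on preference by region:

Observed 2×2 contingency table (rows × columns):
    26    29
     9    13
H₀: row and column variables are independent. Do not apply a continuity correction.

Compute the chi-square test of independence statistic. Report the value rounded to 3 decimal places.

test statistic = 0.257

Row totals [55, 22], col totals [35, 42], n=77
χ² = (26−25.00)²/25.00 + (29−30.00)²/30.00 + (9−10.00)²/10.00 + (13−12.00)²/12.00 = 0.2567
df = 1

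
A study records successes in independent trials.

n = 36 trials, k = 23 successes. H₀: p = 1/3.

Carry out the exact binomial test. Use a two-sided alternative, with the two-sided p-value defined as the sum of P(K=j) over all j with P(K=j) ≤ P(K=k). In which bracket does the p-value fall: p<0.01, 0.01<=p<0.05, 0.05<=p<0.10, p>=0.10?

p-value bracket: p<0.01

Exact binomial: n=36, k=23, p₀=1/3=0.3333
P(X=j) = C(n,j)·p₀^j·(1−p₀)^(n−j); p = Σ P(X=j) over j with P(X=j) ≤ P(X=23)
p-value (two-sided) = 0.00025
→ bracket: p<0.01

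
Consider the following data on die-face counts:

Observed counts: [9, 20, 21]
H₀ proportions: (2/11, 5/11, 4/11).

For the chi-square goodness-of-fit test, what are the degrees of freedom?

degrees of freedom = 2

df = k − 1 = 3 − 1 = 2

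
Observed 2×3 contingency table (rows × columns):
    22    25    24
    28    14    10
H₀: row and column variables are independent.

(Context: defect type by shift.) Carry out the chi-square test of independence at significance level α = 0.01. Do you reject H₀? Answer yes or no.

Row totals [71, 52], col totals [50, 39, 34], n=123
χ² = (22−28.86)²/28.86 + (25−22.51)²/22.51 + (24−19.63)²/19.63 + (28−21.14)²/21.14 + (14−16.49)²/16.49 + (10−14.37)²/14.37 = 6.8149
df = 2
p-value (upper-tail) = 0.03313
At α=0.01: p ≥ α → fail to reject H₀

reject H₀: no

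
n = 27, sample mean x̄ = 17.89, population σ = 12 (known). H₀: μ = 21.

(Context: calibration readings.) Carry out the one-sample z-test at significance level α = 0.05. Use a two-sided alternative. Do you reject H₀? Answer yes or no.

reject H₀: no

SE = σ/√n = 12/√27 = 2.3094
z = (x̄−μ₀)/SE = (17.89−21)/2.3094 = -1.3467
p-value (two-sided) = 0.17809
At α=0.05: p ≥ α → fail to reject H₀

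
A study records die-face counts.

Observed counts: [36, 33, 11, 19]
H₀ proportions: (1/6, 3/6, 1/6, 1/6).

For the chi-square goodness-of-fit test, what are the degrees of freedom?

df = k − 1 = 4 − 1 = 3

degrees of freedom = 3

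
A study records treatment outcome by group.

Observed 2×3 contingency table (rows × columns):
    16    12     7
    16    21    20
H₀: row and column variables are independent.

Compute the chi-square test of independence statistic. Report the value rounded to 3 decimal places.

test statistic = 3.662

Row totals [35, 57], col totals [32, 33, 27], n=92
χ² = (16−12.17)²/12.17 + (12−12.55)²/12.55 + (7−10.27)²/10.27 + (16−19.83)²/19.83 + (21−20.45)²/20.45 + (20−16.73)²/16.73 = 3.6624
df = 2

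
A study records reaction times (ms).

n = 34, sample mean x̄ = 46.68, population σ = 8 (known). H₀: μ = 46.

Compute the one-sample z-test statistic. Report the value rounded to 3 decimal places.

SE = σ/√n = 8/√34 = 1.3720
z = (x̄−μ₀)/SE = (46.68−46)/1.3720 = 0.4956

test statistic = 0.496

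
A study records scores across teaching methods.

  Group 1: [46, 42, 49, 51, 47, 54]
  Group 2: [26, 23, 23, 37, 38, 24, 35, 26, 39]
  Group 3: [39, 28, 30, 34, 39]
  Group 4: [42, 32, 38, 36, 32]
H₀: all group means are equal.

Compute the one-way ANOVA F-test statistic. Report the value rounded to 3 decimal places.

Group means [48.17, 30.11, 34.00, 36.00], grand mean 36.400
SSB = Σnᵢ(x̄ᵢ−x̄)² = 1216.278; SSW = ΣΣ(x−x̄ᵢ)² = 645.722
MSB = 1216.278/3 = 405.4259; MSW = 645.722/21 = 30.7487
F = MSB/MSW = 13.1852
df = (3, 21)

test statistic = 13.185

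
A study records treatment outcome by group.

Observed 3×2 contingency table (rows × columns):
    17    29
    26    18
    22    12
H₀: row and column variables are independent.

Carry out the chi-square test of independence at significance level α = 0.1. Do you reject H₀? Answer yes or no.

reject H₀: yes

Row totals [46, 44, 34], col totals [65, 59], n=124
χ² = (17−24.11)²/24.11 + (29−21.89)²/21.89 + (26−23.06)²/23.06 + (18−20.94)²/20.94 + (22−17.82)²/17.82 + (12−16.18)²/16.18 = 7.2528
df = 2
p-value (upper-tail) = 0.02661
At α=0.1: p < α → reject H₀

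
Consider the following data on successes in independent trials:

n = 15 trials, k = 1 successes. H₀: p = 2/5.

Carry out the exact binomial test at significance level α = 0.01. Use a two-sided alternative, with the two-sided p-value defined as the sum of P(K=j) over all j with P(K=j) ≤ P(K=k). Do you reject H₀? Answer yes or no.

Exact binomial: n=15, k=1, p₀=2/5=0.4000
P(X=j) = C(n,j)·p₀^j·(1−p₀)^(n−j); p = Σ P(X=j) over j with P(X=j) ≤ P(X=1)
p-value (two-sided) = 0.00710
At α=0.01: p < α → reject H₀

reject H₀: yes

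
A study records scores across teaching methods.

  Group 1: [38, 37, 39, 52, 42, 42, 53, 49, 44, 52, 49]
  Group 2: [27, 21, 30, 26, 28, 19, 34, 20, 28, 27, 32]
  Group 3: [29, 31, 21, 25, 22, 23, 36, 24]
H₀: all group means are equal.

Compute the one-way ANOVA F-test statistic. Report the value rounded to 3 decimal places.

Group means [45.18, 26.55, 26.38], grand mean 33.333
SSB = Σnᵢ(x̄ᵢ−x̄)² = 2438.428; SSW = ΣΣ(x−x̄ᵢ)² = 782.239
MSB = 2438.428/2 = 1219.2140; MSW = 782.239/27 = 28.9718
F = MSB/MSW = 42.0828
df = (2, 27)

test statistic = 42.083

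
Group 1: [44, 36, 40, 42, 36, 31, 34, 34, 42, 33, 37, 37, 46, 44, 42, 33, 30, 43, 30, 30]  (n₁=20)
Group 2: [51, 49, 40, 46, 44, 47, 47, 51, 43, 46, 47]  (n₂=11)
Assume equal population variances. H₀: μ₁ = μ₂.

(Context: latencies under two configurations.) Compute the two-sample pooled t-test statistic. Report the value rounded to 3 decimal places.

test statistic = -5.240

x̄₁=37.200, s₁=5.297, n₁=20
x̄₂=46.455, s₂=3.297, n₂=11
s_p² = [19·5.297² + 10·3.297²]/29 = 22.1354
SE = √(s_p²·(1/20+1/11)) = 1.7661
t = (37.200−46.455)/1.7661 = -5.2401
df = 29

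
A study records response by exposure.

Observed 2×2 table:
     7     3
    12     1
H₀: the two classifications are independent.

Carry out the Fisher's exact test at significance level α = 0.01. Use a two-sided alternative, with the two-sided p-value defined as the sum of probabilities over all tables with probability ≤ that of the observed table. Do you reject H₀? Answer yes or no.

Margins: r₁=10, r₂=13, c₁=19, c₂=4, n=23
p_obs = C(10,7)·C(13,12)/C(23,19); sum pmf over tables with pmf ≤ p_obs
p-value (two-sided) = 0.28063
At α=0.01: p ≥ α → fail to reject H₀

reject H₀: no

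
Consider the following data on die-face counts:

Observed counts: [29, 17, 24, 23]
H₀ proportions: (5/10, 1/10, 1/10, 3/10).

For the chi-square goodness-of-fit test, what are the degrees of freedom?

degrees of freedom = 3

df = k − 1 = 4 − 1 = 3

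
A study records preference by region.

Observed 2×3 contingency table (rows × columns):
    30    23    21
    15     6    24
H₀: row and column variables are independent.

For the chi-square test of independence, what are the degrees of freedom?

df = (r−1)(c−1) = (2−1)·(3−1) = 2

degrees of freedom = 2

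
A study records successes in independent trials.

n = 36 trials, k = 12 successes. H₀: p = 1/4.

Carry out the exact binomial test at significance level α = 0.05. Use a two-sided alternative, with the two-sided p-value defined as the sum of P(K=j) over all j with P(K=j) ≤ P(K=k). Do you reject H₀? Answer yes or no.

reject H₀: no

Exact binomial: n=36, k=12, p₀=1/4=0.2500
P(X=j) = C(n,j)·p₀^j·(1−p₀)^(n−j); p = Σ P(X=j) over j with P(X=j) ≤ P(X=12)
p-value (two-sided) = 0.25053
At α=0.05: p ≥ α → fail to reject H₀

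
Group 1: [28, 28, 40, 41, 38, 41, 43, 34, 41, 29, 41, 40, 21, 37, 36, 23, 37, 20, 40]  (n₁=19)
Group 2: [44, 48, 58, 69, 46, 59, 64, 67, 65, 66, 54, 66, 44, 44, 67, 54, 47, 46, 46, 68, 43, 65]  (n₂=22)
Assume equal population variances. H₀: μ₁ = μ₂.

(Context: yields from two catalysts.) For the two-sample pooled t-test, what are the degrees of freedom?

degrees of freedom = 39

df = n₁ + n₂ − 2 = 19 + 22 − 2 = 39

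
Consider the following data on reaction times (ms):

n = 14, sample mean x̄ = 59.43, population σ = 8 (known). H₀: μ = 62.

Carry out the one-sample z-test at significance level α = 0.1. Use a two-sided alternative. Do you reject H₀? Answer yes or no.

SE = σ/√n = 8/√14 = 2.1381
z = (x̄−μ₀)/SE = (59.43−62)/2.1381 = -1.2020
p-value (two-sided) = 0.22936
At α=0.1: p ≥ α → fail to reject H₀

reject H₀: no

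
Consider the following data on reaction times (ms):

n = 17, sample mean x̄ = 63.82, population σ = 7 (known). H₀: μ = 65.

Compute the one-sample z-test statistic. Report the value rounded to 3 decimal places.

test statistic = -0.695

SE = σ/√n = 7/√17 = 1.6977
z = (x̄−μ₀)/SE = (63.82−65)/1.6977 = -0.6950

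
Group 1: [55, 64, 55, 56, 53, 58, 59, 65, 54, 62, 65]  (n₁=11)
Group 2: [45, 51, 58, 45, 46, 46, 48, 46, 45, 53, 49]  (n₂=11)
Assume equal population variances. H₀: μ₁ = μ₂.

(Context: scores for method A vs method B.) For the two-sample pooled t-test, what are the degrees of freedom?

degrees of freedom = 20

df = n₁ + n₂ − 2 = 11 + 11 − 2 = 20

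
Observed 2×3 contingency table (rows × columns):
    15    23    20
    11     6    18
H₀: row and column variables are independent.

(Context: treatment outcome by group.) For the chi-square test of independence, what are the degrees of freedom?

df = (r−1)(c−1) = (2−1)·(3−1) = 2

degrees of freedom = 2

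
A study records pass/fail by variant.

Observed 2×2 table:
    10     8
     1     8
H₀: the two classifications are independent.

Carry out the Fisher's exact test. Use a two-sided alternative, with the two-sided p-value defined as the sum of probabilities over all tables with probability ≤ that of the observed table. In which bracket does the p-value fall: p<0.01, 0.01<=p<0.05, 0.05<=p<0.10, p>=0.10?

Margins: r₁=18, r₂=9, c₁=11, c₂=16, n=27
p_obs = C(18,10)·C(9,1)/C(27,11); sum pmf over tables with pmf ≤ p_obs
p-value (two-sided) = 0.04167
→ bracket: 0.01<=p<0.05

p-value bracket: 0.01<=p<0.05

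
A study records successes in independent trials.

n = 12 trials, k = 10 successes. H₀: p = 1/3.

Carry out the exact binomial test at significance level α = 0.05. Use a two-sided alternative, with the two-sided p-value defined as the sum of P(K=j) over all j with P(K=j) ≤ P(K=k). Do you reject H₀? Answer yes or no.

reject H₀: yes

Exact binomial: n=12, k=10, p₀=1/3=0.3333
P(X=j) = C(n,j)·p₀^j·(1−p₀)^(n−j); p = Σ P(X=j) over j with P(X=j) ≤ P(X=10)
p-value (two-sided) = 0.00054
At α=0.05: p < α → reject H₀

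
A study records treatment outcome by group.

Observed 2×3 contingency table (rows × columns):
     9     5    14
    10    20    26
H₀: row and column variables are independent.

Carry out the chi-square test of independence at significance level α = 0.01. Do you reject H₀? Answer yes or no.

reject H₀: no

Row totals [28, 56], col totals [19, 25, 40], n=84
χ² = (9−6.33)²/6.33 + (5−8.33)²/8.33 + (14−13.33)²/13.33 + (10−12.67)²/12.67 + (20−16.67)²/16.67 + (26−26.67)²/26.67 = 3.7342
df = 2
p-value (upper-tail) = 0.15457
At α=0.01: p ≥ α → fail to reject H₀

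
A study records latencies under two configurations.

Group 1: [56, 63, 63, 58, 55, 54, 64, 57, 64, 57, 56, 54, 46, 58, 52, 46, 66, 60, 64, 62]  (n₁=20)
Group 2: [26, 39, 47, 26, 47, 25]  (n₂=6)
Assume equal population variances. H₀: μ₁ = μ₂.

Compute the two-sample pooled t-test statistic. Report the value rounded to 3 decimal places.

test statistic = 6.965

x̄₁=57.750, s₁=5.693, n₁=20
x̄₂=35.000, s₂=10.640, n₂=6
s_p² = [19·5.693² + 5·10.640²]/24 = 49.2396
SE = √(s_p²·(1/20+1/6)) = 3.2663
t = (57.750−35.000)/3.2663 = 6.9651
df = 24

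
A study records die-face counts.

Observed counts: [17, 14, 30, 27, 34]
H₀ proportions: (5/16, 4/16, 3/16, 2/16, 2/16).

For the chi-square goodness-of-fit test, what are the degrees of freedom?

df = k − 1 = 5 − 1 = 4

degrees of freedom = 4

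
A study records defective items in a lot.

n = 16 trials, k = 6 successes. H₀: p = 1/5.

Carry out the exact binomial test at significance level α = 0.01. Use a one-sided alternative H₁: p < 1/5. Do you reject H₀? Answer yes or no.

reject H₀: no

Exact binomial: n=16, k=6, p₀=1/5=0.2000
P(X≤6) from Σ C(n,i)·p₀^i·(1−p₀)^(n−i)
p-value (one-sided, H₁ less) = 0.97334
At α=0.01: p ≥ α → fail to reject H₀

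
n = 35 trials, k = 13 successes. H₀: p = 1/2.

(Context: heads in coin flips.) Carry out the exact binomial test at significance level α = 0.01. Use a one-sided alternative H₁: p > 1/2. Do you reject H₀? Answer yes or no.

reject H₀: no

Exact binomial: n=35, k=13, p₀=1/2=0.5000
P(X≥13) from Σ C(n,i)·p₀^i·(1−p₀)^(n−i)
p-value (one-sided, H₁ greater) = 0.95523
At α=0.01: p ≥ α → fail to reject H₀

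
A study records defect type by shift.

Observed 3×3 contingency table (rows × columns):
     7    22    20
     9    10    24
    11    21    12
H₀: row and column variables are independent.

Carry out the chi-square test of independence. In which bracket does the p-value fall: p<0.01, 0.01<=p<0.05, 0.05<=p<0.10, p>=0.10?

Row totals [49, 43, 44], col totals [27, 53, 56], n=136
χ² = (7−9.73)²/9.73 + (22−19.10)²/19.10 + (20−20.18)²/20.18 + (9−8.54)²/8.54 + (10−16.76)²/16.76 + (24−17.71)²/17.71 + (11−8.74)²/8.74 + (21−17.15)²/17.15 + (12−18.12)²/18.12 = 9.7143
df = 4
p-value (upper-tail) = 0.04552
→ bracket: 0.01<=p<0.05

p-value bracket: 0.01<=p<0.05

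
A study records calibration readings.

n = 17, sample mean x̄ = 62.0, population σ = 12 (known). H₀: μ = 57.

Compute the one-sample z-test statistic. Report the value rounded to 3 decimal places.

test statistic = 1.718

SE = σ/√n = 12/√17 = 2.9104
z = (x̄−μ₀)/SE = (62.0−57)/2.9104 = 1.7180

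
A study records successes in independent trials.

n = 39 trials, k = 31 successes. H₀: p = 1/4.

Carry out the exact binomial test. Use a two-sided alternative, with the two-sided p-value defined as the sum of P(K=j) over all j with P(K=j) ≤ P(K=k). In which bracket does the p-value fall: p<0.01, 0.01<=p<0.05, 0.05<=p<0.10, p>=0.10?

Exact binomial: n=39, k=31, p₀=1/4=0.2500
P(X=j) = C(n,j)·p₀^j·(1−p₀)^(n−j); p = Σ P(X=j) over j with P(X=j) ≤ P(X=31)
p-value (two-sided) = 0.00000
→ bracket: p<0.01

p-value bracket: p<0.01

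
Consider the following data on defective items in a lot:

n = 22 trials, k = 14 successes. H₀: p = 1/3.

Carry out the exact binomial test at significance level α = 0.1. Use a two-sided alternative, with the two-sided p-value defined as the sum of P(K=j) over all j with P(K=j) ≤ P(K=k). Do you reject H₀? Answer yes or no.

reject H₀: yes

Exact binomial: n=22, k=14, p₀=1/3=0.3333
P(X=j) = C(n,j)·p₀^j·(1−p₀)^(n−j); p = Σ P(X=j) over j with P(X=j) ≤ P(X=14)
p-value (two-sided) = 0.00509
At α=0.1: p < α → reject H₀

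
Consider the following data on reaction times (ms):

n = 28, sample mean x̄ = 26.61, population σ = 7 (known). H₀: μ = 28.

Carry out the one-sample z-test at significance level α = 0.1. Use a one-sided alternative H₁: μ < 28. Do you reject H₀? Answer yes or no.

reject H₀: no

SE = σ/√n = 7/√28 = 1.3229
z = (x̄−μ₀)/SE = (26.61−28)/1.3229 = -1.0507
p-value (one-sided, H₁ less) = 0.14669
At α=0.1: p ≥ α → fail to reject H₀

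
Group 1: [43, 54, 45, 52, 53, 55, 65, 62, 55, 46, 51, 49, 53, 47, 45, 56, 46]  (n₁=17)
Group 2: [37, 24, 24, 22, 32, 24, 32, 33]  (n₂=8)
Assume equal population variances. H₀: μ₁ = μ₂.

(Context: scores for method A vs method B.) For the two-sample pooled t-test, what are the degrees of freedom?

df = n₁ + n₂ − 2 = 17 + 8 − 2 = 23

degrees of freedom = 23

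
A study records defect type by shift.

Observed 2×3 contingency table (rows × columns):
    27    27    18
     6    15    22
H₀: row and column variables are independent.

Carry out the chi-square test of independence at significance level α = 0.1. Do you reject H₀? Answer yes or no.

Row totals [72, 43], col totals [33, 42, 40], n=115
χ² = (27−20.66)²/20.66 + (27−26.30)²/26.30 + (18−25.04)²/25.04 + (6−12.34)²/12.34 + (15−15.70)²/15.70 + (22−14.96)²/14.96 = 10.5501
df = 2
p-value (upper-tail) = 0.00512
At α=0.1: p < α → reject H₀

reject H₀: yes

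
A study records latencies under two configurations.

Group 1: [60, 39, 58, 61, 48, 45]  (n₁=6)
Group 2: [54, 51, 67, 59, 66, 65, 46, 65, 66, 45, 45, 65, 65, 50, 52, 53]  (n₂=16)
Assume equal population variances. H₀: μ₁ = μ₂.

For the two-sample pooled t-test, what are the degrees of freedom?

degrees of freedom = 20

df = n₁ + n₂ − 2 = 6 + 16 − 2 = 20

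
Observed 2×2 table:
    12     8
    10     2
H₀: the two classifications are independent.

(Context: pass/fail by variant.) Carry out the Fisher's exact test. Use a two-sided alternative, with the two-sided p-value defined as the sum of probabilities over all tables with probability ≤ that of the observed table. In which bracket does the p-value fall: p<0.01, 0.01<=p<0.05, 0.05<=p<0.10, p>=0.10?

Margins: r₁=20, r₂=12, c₁=22, c₂=10, n=32
p_obs = C(20,12)·C(12,10)/C(32,22); sum pmf over tables with pmf ≤ p_obs
p-value (two-sided) = 0.24790
→ bracket: p>=0.10

p-value bracket: p>=0.10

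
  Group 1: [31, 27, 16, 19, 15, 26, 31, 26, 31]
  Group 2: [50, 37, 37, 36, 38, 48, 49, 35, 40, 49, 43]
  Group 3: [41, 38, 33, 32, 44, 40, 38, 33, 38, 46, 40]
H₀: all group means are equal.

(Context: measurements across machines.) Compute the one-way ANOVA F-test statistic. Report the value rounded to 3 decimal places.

test statistic = 25.566

Group means [24.67, 42.00, 38.45], grand mean 35.710
SSB = Σnᵢ(x̄ᵢ−x̄)² = 1615.660; SSW = ΣΣ(x−x̄ᵢ)² = 884.727
MSB = 1615.660/2 = 807.8299; MSW = 884.727/28 = 31.5974
F = MSB/MSW = 25.5663
df = (2, 28)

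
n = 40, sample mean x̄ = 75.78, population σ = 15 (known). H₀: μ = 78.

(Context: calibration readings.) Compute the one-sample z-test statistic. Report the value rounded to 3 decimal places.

SE = σ/√n = 15/√40 = 2.3717
z = (x̄−μ₀)/SE = (75.78−78)/2.3717 = -0.9360

test statistic = -0.936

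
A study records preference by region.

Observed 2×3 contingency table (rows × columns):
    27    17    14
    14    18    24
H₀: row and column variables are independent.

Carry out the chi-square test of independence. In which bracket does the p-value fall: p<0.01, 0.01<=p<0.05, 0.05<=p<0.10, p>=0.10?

Row totals [58, 56], col totals [41, 35, 38], n=114
χ² = (27−20.86)²/20.86 + (17−17.81)²/17.81 + (14−19.33)²/19.33 + (14−20.14)²/20.14 + (18−17.19)²/17.19 + (24−18.67)²/18.67 = 6.7491
df = 2
p-value (upper-tail) = 0.03423
→ bracket: 0.01<=p<0.05

p-value bracket: 0.01<=p<0.05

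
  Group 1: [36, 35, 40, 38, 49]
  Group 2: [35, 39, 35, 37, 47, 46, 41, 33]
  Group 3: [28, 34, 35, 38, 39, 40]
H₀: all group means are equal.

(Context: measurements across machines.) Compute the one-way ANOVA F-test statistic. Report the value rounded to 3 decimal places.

test statistic = 1.072

Group means [39.60, 39.12, 35.67], grand mean 38.158
SSB = Σnᵢ(x̄ᵢ−x̄)² = 55.118; SSW = ΣΣ(x−x̄ᵢ)² = 411.408
MSB = 55.118/2 = 27.5590; MSW = 411.408/16 = 25.7130
F = MSB/MSW = 1.0718
df = (2, 16)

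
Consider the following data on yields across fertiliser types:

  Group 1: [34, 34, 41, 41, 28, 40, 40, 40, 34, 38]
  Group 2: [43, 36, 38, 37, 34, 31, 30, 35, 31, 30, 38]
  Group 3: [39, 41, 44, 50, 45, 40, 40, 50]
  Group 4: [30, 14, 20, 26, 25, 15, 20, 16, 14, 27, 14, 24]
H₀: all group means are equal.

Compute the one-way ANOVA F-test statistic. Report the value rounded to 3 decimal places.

test statistic = 43.591

Group means [37.00, 34.82, 43.62, 20.42], grand mean 32.854
SSB = Σnᵢ(x̄ᵢ−x̄)² = 2998.694; SSW = ΣΣ(x−x̄ᵢ)² = 848.428
MSB = 2998.694/3 = 999.5646; MSW = 848.428/37 = 22.9305
F = MSB/MSW = 43.5911
df = (3, 37)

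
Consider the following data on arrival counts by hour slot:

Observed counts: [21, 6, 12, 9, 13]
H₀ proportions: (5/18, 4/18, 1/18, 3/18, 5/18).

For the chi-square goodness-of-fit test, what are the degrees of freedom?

df = k − 1 = 5 − 1 = 4

degrees of freedom = 4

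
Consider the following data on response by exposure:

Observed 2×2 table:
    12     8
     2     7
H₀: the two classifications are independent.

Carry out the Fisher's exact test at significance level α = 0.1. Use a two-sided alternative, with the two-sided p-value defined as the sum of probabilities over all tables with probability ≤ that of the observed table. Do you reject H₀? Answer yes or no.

Margins: r₁=20, r₂=9, c₁=14, c₂=15, n=29
p_obs = C(20,12)·C(9,2)/C(29,14); sum pmf over tables with pmf ≤ p_obs
p-value (two-sided) = 0.10865
At α=0.1: p ≥ α → fail to reject H₀

reject H₀: no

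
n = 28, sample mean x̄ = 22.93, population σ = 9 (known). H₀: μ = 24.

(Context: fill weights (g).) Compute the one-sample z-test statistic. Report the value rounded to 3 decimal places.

SE = σ/√n = 9/√28 = 1.7008
z = (x̄−μ₀)/SE = (22.93−24)/1.7008 = -0.6291

test statistic = -0.629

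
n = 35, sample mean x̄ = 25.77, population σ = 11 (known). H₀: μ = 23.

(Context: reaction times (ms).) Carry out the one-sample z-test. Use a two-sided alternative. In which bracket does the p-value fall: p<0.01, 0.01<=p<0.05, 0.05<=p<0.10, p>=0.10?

SE = σ/√n = 11/√35 = 1.8593
z = (x̄−μ₀)/SE = (25.77−23)/1.8593 = 1.4898
p-value (two-sided) = 0.13628
→ bracket: p>=0.10

p-value bracket: p>=0.10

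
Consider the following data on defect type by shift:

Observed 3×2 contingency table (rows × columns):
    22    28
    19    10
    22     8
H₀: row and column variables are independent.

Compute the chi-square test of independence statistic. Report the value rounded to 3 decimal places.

test statistic = 7.579

Row totals [50, 29, 30], col totals [63, 46], n=109
χ² = (22−28.90)²/28.90 + (28−21.10)²/21.10 + (19−16.76)²/16.76 + (10−12.24)²/12.24 + (22−17.34)²/17.34 + (8−12.66)²/12.66 = 7.5794
df = 2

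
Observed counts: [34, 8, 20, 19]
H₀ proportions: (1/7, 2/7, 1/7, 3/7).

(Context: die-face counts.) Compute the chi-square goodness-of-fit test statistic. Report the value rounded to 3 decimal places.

test statistic = 66.634

n = 81; E_i = n·p_i = [11.57, 23.14, 11.57, 34.71]
χ² = (34−11.57)²/11.57 + (8−23.14)²/23.14 + (20−11.57)²/11.57 + (19−34.71)²/34.71 = 66.6337
df = 3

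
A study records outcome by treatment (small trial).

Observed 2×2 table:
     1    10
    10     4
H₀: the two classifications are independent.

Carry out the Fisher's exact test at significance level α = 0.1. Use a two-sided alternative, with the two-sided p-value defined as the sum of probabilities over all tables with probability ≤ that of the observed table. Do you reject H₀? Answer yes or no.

reject H₀: yes

Margins: r₁=11, r₂=14, c₁=11, c₂=14, n=25
p_obs = C(11,1)·C(14,10)/C(25,11); sum pmf over tables with pmf ≤ p_obs
p-value (two-sided) = 0.00371
At α=0.1: p < α → reject H₀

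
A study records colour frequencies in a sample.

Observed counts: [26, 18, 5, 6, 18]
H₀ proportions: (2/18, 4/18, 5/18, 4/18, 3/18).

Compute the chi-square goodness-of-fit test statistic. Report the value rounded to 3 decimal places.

test statistic = 60.397

n = 73; E_i = n·p_i = [8.11, 16.22, 20.28, 16.22, 12.17]
χ² = (26−8.11)²/8.11 + (18−16.22)²/16.22 + (5−20.28)²/20.28 + (6−16.22)²/16.22 + (18−12.17)²/12.17 = 60.3973
df = 4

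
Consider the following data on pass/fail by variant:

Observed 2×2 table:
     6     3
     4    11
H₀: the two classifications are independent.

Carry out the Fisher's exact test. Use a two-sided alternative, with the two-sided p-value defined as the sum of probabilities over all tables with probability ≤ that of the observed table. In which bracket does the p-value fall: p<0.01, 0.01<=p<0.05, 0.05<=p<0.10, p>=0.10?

p-value bracket: 0.05<=p<0.10

Margins: r₁=9, r₂=15, c₁=10, c₂=14, n=24
p_obs = C(9,6)·C(15,4)/C(24,10); sum pmf over tables with pmf ≤ p_obs
p-value (two-sided) = 0.09180
→ bracket: 0.05<=p<0.10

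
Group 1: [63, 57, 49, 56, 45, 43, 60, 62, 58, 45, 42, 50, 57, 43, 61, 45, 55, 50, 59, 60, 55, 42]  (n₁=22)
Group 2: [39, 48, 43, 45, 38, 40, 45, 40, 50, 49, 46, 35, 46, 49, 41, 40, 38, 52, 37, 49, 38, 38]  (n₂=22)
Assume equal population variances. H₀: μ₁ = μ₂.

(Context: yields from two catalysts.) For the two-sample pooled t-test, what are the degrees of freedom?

degrees of freedom = 42

df = n₁ + n₂ − 2 = 22 + 22 − 2 = 42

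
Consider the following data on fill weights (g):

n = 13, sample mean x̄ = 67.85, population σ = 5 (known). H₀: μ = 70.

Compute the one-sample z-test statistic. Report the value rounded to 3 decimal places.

test statistic = -1.550

SE = σ/√n = 5/√13 = 1.3868
z = (x̄−μ₀)/SE = (67.85−70)/1.3868 = -1.5504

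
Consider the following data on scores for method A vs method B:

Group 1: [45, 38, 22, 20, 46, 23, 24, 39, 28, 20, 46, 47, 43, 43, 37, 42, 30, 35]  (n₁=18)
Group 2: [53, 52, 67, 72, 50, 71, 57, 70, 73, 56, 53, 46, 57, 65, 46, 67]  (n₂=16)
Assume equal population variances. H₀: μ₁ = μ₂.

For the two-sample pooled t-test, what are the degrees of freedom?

df = n₁ + n₂ − 2 = 18 + 16 − 2 = 32

degrees of freedom = 32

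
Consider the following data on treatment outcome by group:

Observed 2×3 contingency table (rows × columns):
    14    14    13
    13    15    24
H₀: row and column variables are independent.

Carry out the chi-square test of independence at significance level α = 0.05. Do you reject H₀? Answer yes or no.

Row totals [41, 52], col totals [27, 29, 37], n=93
χ² = (14−11.90)²/11.90 + (14−12.78)²/12.78 + (13−16.31)²/16.31 + (13−15.10)²/15.10 + (15−16.22)²/16.22 + (24−20.69)²/20.69 = 2.0697
df = 2
p-value (upper-tail) = 0.35529
At α=0.05: p ≥ α → fail to reject H₀

reject H₀: no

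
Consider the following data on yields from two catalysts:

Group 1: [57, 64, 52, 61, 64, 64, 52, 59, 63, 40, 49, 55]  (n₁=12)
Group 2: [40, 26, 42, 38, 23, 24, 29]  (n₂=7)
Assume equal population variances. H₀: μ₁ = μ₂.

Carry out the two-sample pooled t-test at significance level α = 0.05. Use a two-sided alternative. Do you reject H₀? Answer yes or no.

reject H₀: yes

x̄₁=56.667, s₁=7.439, n₁=12
x̄₂=31.714, s₂=8.056, n₂=7
s_p² = [11·7.439² + 6·8.056²]/17 = 58.7115
SE = √(s_p²·(1/12+1/7)) = 3.6442
t = (56.667−31.714)/3.6442 = 6.8472
df = 17
p-value (two-sided) = 0.00000
At α=0.05: p < α → reject H₀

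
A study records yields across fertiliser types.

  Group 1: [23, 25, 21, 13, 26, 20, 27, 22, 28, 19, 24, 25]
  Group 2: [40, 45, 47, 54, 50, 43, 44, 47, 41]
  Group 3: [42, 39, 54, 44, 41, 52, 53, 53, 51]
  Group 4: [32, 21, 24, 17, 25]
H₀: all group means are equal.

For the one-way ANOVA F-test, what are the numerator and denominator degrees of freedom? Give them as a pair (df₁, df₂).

k = 4 groups, N = 35 total
df = (k−1, N−k) = (4−1, 35−4) = (3, 31)

degrees of freedom = [3, 31]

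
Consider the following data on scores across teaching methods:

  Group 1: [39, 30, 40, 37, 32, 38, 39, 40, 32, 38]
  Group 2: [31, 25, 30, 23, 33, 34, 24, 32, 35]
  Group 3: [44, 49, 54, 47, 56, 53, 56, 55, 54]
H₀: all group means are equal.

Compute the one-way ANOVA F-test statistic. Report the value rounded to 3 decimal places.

Group means [36.50, 29.67, 52.00], grand mean 39.286
SSB = Σnᵢ(x̄ᵢ−x̄)² = 2365.214; SSW = ΣΣ(x−x̄ᵢ)² = 436.500
MSB = 2365.214/2 = 1182.6071; MSW = 436.500/25 = 17.4600
F = MSB/MSW = 67.7324
df = (2, 25)

test statistic = 67.732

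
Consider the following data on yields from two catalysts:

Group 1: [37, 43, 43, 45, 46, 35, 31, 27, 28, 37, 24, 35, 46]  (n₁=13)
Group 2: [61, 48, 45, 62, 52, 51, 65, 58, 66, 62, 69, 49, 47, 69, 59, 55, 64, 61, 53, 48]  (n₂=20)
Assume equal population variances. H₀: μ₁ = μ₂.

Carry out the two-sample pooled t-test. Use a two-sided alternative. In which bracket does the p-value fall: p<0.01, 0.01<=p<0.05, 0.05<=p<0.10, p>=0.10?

p-value bracket: p<0.01

x̄₁=36.692, s₁=7.587, n₁=13
x̄₂=57.200, s₂=7.675, n₂=20
s_p² = [12·7.587² + 19·7.675²]/31 = 58.3861
SE = √(s_p²·(1/13+1/20)) = 2.7222
t = (36.692−57.200)/2.7222 = -7.5334
df = 31
p-value (two-sided) = 0.00000
→ bracket: p<0.01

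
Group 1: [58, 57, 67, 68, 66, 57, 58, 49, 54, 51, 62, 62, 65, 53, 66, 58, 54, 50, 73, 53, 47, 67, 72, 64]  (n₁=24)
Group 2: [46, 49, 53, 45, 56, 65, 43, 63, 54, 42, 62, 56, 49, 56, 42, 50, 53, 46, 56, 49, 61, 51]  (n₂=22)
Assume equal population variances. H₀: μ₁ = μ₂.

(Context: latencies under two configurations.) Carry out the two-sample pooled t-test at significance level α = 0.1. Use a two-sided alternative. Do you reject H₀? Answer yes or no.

reject H₀: yes

x̄₁=59.625, s₁=7.412, n₁=24
x̄₂=52.136, s₂=6.812, n₂=22
s_p² = [23·7.412² + 21·6.812²]/44 = 50.8685
SE = √(s_p²·(1/24+1/22)) = 2.1052
t = (59.625−52.136)/2.1052 = 3.5573
df = 44
p-value (two-sided) = 0.00091
At α=0.1: p < α → reject H₀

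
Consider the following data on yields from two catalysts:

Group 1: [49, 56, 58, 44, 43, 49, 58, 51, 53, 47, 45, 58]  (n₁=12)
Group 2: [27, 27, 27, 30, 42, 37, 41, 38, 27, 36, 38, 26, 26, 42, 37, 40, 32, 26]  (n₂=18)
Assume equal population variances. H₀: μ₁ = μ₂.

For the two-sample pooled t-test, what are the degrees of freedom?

df = n₁ + n₂ − 2 = 12 + 18 − 2 = 28

degrees of freedom = 28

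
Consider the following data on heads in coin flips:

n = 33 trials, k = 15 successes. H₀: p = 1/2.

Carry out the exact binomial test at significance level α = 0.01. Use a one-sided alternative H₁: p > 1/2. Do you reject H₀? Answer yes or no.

reject H₀: no

Exact binomial: n=33, k=15, p₀=1/2=0.5000
P(X≥15) from Σ C(n,i)·p₀^i·(1−p₀)^(n−i)
p-value (one-sided, H₁ greater) = 0.75657
At α=0.01: p ≥ α → fail to reject H₀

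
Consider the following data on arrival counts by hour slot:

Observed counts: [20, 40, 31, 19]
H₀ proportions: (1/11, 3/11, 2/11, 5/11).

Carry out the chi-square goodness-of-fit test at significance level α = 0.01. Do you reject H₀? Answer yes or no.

reject H₀: yes

n = 110; E_i = n·p_i = [10.00, 30.00, 20.00, 50.00]
χ² = (20−10.00)²/10.00 + (40−30.00)²/30.00 + (31−20.00)²/20.00 + (19−50.00)²/50.00 = 38.6033
df = 3
p-value (upper-tail) = 0.00000
At α=0.01: p < α → reject H₀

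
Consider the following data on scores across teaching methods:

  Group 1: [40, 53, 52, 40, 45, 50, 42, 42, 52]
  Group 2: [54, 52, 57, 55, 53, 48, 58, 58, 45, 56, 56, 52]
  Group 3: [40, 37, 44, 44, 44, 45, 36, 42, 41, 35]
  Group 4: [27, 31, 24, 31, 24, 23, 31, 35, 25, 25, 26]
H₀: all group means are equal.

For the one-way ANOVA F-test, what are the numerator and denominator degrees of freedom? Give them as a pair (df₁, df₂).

k = 4 groups, N = 42 total
df = (k−1, N−k) = (4−1, 42−4) = (3, 38)

degrees of freedom = [3, 38]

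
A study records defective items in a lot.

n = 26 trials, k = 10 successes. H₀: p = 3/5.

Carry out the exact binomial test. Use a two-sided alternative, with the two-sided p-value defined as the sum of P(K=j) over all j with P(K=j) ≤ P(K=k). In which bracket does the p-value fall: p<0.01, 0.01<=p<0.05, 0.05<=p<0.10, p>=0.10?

p-value bracket: 0.01<=p<0.05

Exact binomial: n=26, k=10, p₀=3/5=0.6000
P(X=j) = C(n,j)·p₀^j·(1−p₀)^(n−j); p = Σ P(X=j) over j with P(X=j) ≤ P(X=10)
p-value (two-sided) = 0.02829
→ bracket: 0.01<=p<0.05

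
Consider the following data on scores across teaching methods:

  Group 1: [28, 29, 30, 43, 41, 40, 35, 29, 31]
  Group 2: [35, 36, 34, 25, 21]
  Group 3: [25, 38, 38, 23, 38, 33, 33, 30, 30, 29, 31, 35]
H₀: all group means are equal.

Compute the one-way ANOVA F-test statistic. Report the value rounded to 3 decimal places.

Group means [34.00, 30.20, 31.92], grand mean 32.308
SSB = Σnᵢ(x̄ᵢ−x̄)² = 49.822; SSW = ΣΣ(x−x̄ᵢ)² = 727.717
MSB = 49.822/2 = 24.9109; MSW = 727.717/23 = 31.6399
F = MSB/MSW = 0.7873
df = (2, 23)

test statistic = 0.787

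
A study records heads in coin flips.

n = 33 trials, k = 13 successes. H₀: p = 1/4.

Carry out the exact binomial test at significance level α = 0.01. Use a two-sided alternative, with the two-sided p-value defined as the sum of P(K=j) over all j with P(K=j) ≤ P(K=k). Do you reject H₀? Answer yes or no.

reject H₀: no

Exact binomial: n=33, k=13, p₀=1/4=0.2500
P(X=j) = C(n,j)·p₀^j·(1−p₀)^(n−j); p = Σ P(X=j) over j with P(X=j) ≤ P(X=13)
p-value (two-sided) = 0.06897
At α=0.01: p ≥ α → fail to reject H₀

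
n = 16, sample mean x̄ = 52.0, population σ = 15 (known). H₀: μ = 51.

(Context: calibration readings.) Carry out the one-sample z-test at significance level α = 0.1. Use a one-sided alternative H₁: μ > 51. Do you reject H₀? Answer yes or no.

SE = σ/√n = 15/√16 = 3.7500
z = (x̄−μ₀)/SE = (52.0−51)/3.7500 = 0.2667
p-value (one-sided, H₁ greater) = 0.39486
At α=0.1: p ≥ α → fail to reject H₀

reject H₀: no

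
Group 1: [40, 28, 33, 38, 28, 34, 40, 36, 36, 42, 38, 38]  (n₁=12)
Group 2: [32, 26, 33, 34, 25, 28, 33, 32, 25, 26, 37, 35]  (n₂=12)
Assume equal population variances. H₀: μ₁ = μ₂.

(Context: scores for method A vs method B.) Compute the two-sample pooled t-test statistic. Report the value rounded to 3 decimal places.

x̄₁=35.917, s₁=4.481, n₁=12
x̄₂=30.500, s₂=4.253, n₂=12
s_p² = [11·4.481² + 11·4.253²]/22 = 19.0871
SE = √(s_p²·(1/12+1/12)) = 1.7836
t = (35.917−30.500)/1.7836 = 3.0369
df = 22

test statistic = 3.037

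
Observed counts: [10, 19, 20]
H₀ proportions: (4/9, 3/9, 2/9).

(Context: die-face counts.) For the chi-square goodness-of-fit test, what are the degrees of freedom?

degrees of freedom = 2

df = k − 1 = 3 − 1 = 2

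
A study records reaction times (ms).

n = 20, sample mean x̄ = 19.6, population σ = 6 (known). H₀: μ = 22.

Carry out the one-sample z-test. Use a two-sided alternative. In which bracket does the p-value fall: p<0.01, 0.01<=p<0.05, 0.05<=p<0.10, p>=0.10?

p-value bracket: 0.05<=p<0.10

SE = σ/√n = 6/√20 = 1.3416
z = (x̄−μ₀)/SE = (19.6−22)/1.3416 = -1.7889
p-value (two-sided) = 0.07364
→ bracket: 0.05<=p<0.10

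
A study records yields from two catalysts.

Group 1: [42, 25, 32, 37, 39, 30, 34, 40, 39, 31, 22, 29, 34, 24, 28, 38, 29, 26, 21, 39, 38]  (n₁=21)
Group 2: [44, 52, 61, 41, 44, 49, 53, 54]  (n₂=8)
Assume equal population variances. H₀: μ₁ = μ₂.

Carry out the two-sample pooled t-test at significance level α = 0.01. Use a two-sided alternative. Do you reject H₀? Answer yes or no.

reject H₀: yes

x̄₁=32.238, s₁=6.418, n₁=21
x̄₂=49.750, s₂=6.585, n₂=8
s_p² = [20·6.418² + 7·6.585²]/27 = 41.7522
SE = √(s_p²·(1/21+1/8)) = 2.6846
t = (32.238−49.750)/2.6846 = -6.5230
df = 27
p-value (two-sided) = 0.00000
At α=0.01: p < α → reject H₀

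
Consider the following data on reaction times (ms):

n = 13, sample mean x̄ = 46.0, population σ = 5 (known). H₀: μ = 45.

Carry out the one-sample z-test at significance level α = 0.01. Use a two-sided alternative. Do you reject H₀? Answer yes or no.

SE = σ/√n = 5/√13 = 1.3868
z = (x̄−μ₀)/SE = (46.0−45)/1.3868 = 0.7211
p-value (two-sided) = 0.47084
At α=0.01: p ≥ α → fail to reject H₀

reject H₀: no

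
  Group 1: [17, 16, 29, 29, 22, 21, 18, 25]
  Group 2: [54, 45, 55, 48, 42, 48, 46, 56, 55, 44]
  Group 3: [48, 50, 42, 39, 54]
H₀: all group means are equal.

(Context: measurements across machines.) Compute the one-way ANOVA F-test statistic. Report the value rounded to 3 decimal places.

Group means [22.12, 49.30, 46.60], grand mean 39.261
SSB = Σnᵢ(x̄ᵢ−x̄)² = 3626.260; SSW = ΣΣ(x−x̄ᵢ)² = 578.175
MSB = 3626.260/2 = 1813.1299; MSW = 578.175/20 = 28.9087
F = MSB/MSW = 62.7191
df = (2, 20)

test statistic = 62.719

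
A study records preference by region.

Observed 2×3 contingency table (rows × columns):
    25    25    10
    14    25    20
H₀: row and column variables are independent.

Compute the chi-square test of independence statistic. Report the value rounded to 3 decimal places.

Row totals [60, 59], col totals [39, 50, 30], n=119
χ² = (25−19.66)²/19.66 + (25−25.21)²/25.21 + (10−15.13)²/15.13 + (14−19.34)²/19.34 + (25−24.79)²/24.79 + (20−14.87)²/14.87 = 6.4279
df = 2

test statistic = 6.428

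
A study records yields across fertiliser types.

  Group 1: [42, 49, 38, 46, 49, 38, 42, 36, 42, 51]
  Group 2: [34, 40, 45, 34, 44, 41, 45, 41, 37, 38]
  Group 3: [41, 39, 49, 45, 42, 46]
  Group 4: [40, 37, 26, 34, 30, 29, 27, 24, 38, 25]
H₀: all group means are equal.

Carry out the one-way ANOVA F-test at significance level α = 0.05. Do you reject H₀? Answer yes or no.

Group means [43.30, 39.90, 43.67, 31.00], grand mean 39.000
SSB = Σnᵢ(x̄ᵢ−x̄)² = 963.667; SSW = ΣΣ(x−x̄ᵢ)² = 772.333
MSB = 963.667/3 = 321.2222; MSW = 772.333/32 = 24.1354
F = MSB/MSW = 13.3092
df = (3, 32)
p-value (upper-tail) = 0.00001
At α=0.05: p < α → reject H₀

reject H₀: yes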